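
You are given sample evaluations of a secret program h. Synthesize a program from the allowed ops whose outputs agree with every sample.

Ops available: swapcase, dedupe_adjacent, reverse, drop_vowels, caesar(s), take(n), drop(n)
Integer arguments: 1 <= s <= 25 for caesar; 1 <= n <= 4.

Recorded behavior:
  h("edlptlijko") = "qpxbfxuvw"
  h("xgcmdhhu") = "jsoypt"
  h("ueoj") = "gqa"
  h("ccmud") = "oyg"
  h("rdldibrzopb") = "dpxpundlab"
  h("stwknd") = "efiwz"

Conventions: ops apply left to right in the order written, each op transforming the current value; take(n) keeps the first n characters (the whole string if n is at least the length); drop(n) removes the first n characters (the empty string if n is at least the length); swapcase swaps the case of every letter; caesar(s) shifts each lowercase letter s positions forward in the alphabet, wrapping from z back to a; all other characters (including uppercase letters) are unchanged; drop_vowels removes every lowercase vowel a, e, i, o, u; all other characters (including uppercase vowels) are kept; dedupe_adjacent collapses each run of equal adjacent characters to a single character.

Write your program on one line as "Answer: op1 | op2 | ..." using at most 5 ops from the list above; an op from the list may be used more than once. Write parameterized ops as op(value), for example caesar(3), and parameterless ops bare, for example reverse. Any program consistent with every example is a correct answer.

reverse | drop(1) | reverse | caesar(12) | dedupe_adjacent

Check, running the answer program on each example:
  "edlptlijko" -> "okjiltplde" -> "kjiltplde" -> "edlptlijk" -> "qpxbfxuvw" -> "qpxbfxuvw"
  "xgcmdhhu" -> "uhhdmcgx" -> "hhdmcgx" -> "xgcmdhh" -> "jsoyptt" -> "jsoypt"
  "ueoj" -> "joeu" -> "oeu" -> "ueo" -> "gqa" -> "gqa"
  "ccmud" -> "dumcc" -> "umcc" -> "ccmu" -> "ooyg" -> "oyg"
  "rdldibrzopb" -> "bpozrbidldr" -> "pozrbidldr" -> "rdldibrzop" -> "dpxpundlab" -> "dpxpundlab"
  "stwknd" -> "dnkwts" -> "nkwts" -> "stwkn" -> "efiwz" -> "efiwz"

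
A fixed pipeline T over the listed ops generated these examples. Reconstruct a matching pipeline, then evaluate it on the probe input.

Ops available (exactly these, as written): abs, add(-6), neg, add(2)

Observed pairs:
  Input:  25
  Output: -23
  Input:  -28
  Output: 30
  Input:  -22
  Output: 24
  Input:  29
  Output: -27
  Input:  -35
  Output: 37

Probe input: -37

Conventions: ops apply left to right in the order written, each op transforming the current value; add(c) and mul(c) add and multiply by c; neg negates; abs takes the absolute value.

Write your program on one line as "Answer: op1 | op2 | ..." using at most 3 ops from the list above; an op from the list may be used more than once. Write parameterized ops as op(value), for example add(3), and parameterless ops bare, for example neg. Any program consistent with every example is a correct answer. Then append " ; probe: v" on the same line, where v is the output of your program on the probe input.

neg | add(2) ; probe: 39

Check, running the answer program on each example:
  25 -> -25 -> -23
  -28 -> 28 -> 30
  -22 -> 22 -> 24
  29 -> -29 -> -27
  -35 -> 35 -> 37
  probe: -37 -> 37 -> 39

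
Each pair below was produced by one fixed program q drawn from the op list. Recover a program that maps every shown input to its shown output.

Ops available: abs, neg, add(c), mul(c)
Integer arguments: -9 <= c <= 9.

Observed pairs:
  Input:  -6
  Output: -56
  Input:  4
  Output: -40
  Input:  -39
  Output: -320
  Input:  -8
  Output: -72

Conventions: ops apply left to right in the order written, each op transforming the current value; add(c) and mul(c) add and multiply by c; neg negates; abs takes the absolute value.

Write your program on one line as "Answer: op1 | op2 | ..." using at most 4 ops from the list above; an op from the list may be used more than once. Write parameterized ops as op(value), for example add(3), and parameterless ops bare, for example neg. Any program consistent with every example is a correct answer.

abs | mul(8) | add(8) | neg

Check, running the answer program on each example:
  -6 -> 6 -> 48 -> 56 -> -56
  4 -> 4 -> 32 -> 40 -> -40
  -39 -> 39 -> 312 -> 320 -> -320
  -8 -> 8 -> 64 -> 72 -> -72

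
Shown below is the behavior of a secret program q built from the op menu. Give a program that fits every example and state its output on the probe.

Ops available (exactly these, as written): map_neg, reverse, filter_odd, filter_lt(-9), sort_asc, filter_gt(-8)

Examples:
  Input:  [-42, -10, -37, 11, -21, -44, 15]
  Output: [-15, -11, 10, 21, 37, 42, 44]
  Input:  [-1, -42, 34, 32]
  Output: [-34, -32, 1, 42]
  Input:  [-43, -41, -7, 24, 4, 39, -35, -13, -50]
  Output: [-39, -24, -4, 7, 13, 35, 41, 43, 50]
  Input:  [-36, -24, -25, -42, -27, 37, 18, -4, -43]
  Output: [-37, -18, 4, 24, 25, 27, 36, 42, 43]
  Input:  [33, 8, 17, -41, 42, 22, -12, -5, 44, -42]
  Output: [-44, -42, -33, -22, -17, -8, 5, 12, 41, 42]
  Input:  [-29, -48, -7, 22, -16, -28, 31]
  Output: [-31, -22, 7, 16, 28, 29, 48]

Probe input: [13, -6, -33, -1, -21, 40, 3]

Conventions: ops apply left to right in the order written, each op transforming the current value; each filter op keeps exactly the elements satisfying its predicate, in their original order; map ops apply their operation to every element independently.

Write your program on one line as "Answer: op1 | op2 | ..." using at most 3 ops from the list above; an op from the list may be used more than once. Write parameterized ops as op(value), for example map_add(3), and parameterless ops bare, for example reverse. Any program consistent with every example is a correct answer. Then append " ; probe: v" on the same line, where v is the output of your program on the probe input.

map_neg | sort_asc ; probe: [-40, -13, -3, 1, 6, 21, 33]

Check, running the answer program on each example:
  [-42, -10, -37, 11, -21, -44, 15] -> [42, 10, 37, -11, 21, 44, -15] -> [-15, -11, 10, 21, 37, 42, 44]
  [-1, -42, 34, 32] -> [1, 42, -34, -32] -> [-34, -32, 1, 42]
  [-43, -41, -7, 24, 4, 39, -35, -13, -50] -> [43, 41, 7, -24, -4, -39, 35, 13, 50] -> [-39, -24, -4, 7, 13, 35, 41, 43, 50]
  [-36, -24, -25, -42, -27, 37, 18, -4, -43] -> [36, 24, 25, 42, 27, -37, -18, 4, 43] -> [-37, -18, 4, 24, 25, 27, 36, 42, 43]
  [33, 8, 17, -41, 42, 22, -12, -5, 44, -42] -> [-33, -8, -17, 41, -42, -22, 12, 5, -44, 42] -> [-44, -42, -33, -22, -17, -8, 5, 12, 41, 42]
  [-29, -48, -7, 22, -16, -28, 31] -> [29, 48, 7, -22, 16, 28, -31] -> [-31, -22, 7, 16, 28, 29, 48]
  probe: [13, -6, -33, -1, -21, 40, 3] -> [-13, 6, 33, 1, 21, -40, -3] -> [-40, -13, -3, 1, 6, 21, 33]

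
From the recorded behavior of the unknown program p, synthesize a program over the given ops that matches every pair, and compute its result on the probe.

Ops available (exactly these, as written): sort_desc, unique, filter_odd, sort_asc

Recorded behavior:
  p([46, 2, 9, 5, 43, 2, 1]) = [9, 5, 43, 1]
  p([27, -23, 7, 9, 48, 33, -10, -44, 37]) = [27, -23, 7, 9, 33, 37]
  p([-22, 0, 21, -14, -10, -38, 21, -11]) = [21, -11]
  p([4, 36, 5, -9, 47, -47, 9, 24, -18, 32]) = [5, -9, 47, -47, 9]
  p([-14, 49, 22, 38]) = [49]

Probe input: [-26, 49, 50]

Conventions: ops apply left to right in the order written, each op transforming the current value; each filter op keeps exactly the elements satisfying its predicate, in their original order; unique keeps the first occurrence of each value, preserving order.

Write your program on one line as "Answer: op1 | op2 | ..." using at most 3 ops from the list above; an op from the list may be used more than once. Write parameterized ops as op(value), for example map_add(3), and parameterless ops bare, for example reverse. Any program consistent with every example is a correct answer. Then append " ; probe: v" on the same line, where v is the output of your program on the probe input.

filter_odd | unique ; probe: [49]

Check, running the answer program on each example:
  [46, 2, 9, 5, 43, 2, 1] -> [9, 5, 43, 1] -> [9, 5, 43, 1]
  [27, -23, 7, 9, 48, 33, -10, -44, 37] -> [27, -23, 7, 9, 33, 37] -> [27, -23, 7, 9, 33, 37]
  [-22, 0, 21, -14, -10, -38, 21, -11] -> [21, 21, -11] -> [21, -11]
  [4, 36, 5, -9, 47, -47, 9, 24, -18, 32] -> [5, -9, 47, -47, 9] -> [5, -9, 47, -47, 9]
  [-14, 49, 22, 38] -> [49] -> [49]
  probe: [-26, 49, 50] -> [49] -> [49]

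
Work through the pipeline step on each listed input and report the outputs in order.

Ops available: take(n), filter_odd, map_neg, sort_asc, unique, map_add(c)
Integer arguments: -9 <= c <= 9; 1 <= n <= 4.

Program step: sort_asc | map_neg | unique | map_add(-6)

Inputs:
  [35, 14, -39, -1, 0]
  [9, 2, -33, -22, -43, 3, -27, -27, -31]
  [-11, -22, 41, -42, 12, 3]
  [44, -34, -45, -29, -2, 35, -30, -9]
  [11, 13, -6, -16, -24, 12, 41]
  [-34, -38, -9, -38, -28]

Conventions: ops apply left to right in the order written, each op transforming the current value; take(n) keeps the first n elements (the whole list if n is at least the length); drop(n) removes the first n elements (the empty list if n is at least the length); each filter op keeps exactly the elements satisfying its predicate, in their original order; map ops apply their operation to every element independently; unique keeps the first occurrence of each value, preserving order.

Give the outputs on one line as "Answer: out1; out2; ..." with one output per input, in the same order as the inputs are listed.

Execution, op by op:
  [35, 14, -39, -1, 0] -> [-39, -1, 0, 14, 35] -> [39, 1, 0, -14, -35] -> [39, 1, 0, -14, -35] -> [33, -5, -6, -20, -41]
  [9, 2, -33, -22, -43, 3, -27, -27, -31] -> [-43, -33, -31, -27, -27, -22, 2, 3, 9] -> [43, 33, 31, 27, 27, 22, -2, -3, -9] -> [43, 33, 31, 27, 22, -2, -3, -9] -> [37, 27, 25, 21, 16, -8, -9, -15]
  [-11, -22, 41, -42, 12, 3] -> [-42, -22, -11, 3, 12, 41] -> [42, 22, 11, -3, -12, -41] -> [42, 22, 11, -3, -12, -41] -> [36, 16, 5, -9, -18, -47]
  [44, -34, -45, -29, -2, 35, -30, -9] -> [-45, -34, -30, -29, -9, -2, 35, 44] -> [45, 34, 30, 29, 9, 2, -35, -44] -> [45, 34, 30, 29, 9, 2, -35, -44] -> [39, 28, 24, 23, 3, -4, -41, -50]
  [11, 13, -6, -16, -24, 12, 41] -> [-24, -16, -6, 11, 12, 13, 41] -> [24, 16, 6, -11, -12, -13, -41] -> [24, 16, 6, -11, -12, -13, -41] -> [18, 10, 0, -17, -18, -19, -47]
  [-34, -38, -9, -38, -28] -> [-38, -38, -34, -28, -9] -> [38, 38, 34, 28, 9] -> [38, 34, 28, 9] -> [32, 28, 22, 3]

[33, -5, -6, -20, -41]; [37, 27, 25, 21, 16, -8, -9, -15]; [36, 16, 5, -9, -18, -47]; [39, 28, 24, 23, 3, -4, -41, -50]; [18, 10, 0, -17, -18, -19, -47]; [32, 28, 22, 3]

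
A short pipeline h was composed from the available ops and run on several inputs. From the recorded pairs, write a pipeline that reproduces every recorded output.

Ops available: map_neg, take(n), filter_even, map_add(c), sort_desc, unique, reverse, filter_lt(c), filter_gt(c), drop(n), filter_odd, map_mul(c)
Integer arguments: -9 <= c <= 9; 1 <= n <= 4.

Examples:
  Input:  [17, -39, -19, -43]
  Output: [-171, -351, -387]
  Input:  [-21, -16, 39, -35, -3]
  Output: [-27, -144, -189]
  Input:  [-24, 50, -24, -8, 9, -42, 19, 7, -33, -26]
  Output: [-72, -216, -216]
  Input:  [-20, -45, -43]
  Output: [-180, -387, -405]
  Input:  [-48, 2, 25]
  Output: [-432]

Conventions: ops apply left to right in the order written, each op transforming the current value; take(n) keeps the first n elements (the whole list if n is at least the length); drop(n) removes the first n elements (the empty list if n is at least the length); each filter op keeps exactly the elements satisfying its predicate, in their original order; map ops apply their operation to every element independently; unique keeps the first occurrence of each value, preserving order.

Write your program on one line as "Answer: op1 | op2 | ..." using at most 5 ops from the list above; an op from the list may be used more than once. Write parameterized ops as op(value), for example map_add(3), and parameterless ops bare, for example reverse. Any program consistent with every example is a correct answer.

map_mul(9) | sort_desc | filter_lt(-3) | take(3)

Check, running the answer program on each example:
  [17, -39, -19, -43] -> [153, -351, -171, -387] -> [153, -171, -351, -387] -> [-171, -351, -387] -> [-171, -351, -387]
  [-21, -16, 39, -35, -3] -> [-189, -144, 351, -315, -27] -> [351, -27, -144, -189, -315] -> [-27, -144, -189, -315] -> [-27, -144, -189]
  [-24, 50, -24, -8, 9, -42, 19, 7, -33, -26] -> [-216, 450, -216, -72, 81, -378, 171, 63, -297, -234] -> [450, 171, 81, 63, -72, -216, -216, -234, -297, -378] -> [-72, -216, -216, -234, -297, -378] -> [-72, -216, -216]
  [-20, -45, -43] -> [-180, -405, -387] -> [-180, -387, -405] -> [-180, -387, -405] -> [-180, -387, -405]
  [-48, 2, 25] -> [-432, 18, 225] -> [225, 18, -432] -> [-432] -> [-432]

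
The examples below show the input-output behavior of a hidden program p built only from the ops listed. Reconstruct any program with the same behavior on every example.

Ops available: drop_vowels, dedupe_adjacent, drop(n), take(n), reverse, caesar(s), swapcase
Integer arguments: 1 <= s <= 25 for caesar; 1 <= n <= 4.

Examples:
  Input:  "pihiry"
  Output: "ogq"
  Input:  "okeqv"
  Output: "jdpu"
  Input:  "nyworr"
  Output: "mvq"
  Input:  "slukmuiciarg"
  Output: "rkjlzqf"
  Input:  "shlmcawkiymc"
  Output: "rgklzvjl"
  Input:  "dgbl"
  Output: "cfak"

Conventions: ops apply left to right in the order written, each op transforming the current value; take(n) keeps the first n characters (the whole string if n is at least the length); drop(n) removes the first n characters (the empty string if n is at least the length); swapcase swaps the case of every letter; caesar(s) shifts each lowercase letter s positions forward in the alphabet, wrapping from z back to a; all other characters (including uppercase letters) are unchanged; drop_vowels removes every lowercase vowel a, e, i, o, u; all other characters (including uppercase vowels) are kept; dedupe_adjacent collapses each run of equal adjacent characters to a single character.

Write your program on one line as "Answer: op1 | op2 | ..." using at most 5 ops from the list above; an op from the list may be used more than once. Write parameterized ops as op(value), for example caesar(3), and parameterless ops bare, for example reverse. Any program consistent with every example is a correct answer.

caesar(6) | drop_vowels | caesar(19) | dedupe_adjacent

Check, running the answer program on each example:
  "pihiry" -> "vonoxe" -> "vnx" -> "ogq" -> "ogq"
  "okeqv" -> "uqkwb" -> "qkwb" -> "jdpu" -> "jdpu"
  "nyworr" -> "tecuxx" -> "tcxx" -> "mvqq" -> "mvq"
  "slukmuiciarg" -> "yraqsaoiogxm" -> "yrqsgxm" -> "rkjlzqf" -> "rkjlzqf"
  "shlmcawkiymc" -> "ynrsigcqoesi" -> "ynrsgcqs" -> "rgklzvjl" -> "rgklzvjl"
  "dgbl" -> "jmhr" -> "jmhr" -> "cfak" -> "cfak"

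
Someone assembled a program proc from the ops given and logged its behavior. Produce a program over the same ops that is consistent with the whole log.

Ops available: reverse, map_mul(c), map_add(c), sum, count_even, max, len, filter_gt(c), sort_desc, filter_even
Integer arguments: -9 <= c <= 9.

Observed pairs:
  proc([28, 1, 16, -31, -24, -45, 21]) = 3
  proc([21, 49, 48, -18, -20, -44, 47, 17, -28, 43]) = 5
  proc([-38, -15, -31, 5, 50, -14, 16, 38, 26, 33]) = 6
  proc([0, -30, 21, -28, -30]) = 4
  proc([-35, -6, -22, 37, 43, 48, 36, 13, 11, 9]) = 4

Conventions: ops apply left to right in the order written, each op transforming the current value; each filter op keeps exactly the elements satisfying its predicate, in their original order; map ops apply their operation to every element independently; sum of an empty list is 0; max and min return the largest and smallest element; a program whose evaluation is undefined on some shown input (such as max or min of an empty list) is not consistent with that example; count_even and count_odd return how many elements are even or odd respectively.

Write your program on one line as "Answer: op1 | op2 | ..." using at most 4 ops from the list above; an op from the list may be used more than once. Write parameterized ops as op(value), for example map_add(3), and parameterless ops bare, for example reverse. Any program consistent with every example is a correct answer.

filter_even | sort_desc | len

Check, running the answer program on each example:
  [28, 1, 16, -31, -24, -45, 21] -> [28, 16, -24] -> [28, 16, -24] -> 3
  [21, 49, 48, -18, -20, -44, 47, 17, -28, 43] -> [48, -18, -20, -44, -28] -> [48, -18, -20, -28, -44] -> 5
  [-38, -15, -31, 5, 50, -14, 16, 38, 26, 33] -> [-38, 50, -14, 16, 38, 26] -> [50, 38, 26, 16, -14, -38] -> 6
  [0, -30, 21, -28, -30] -> [0, -30, -28, -30] -> [0, -28, -30, -30] -> 4
  [-35, -6, -22, 37, 43, 48, 36, 13, 11, 9] -> [-6, -22, 48, 36] -> [48, 36, -6, -22] -> 4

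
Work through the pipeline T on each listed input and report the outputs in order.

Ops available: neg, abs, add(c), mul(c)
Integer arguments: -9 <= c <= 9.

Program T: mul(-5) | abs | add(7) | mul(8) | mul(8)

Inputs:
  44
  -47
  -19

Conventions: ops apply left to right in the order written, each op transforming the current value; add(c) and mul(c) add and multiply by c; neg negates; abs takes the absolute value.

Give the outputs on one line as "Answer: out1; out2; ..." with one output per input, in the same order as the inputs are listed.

Execution, op by op:
  44 -> -220 -> 220 -> 227 -> 1816 -> 14528
  -47 -> 235 -> 235 -> 242 -> 1936 -> 15488
  -19 -> 95 -> 95 -> 102 -> 816 -> 6528

14528; 15488; 6528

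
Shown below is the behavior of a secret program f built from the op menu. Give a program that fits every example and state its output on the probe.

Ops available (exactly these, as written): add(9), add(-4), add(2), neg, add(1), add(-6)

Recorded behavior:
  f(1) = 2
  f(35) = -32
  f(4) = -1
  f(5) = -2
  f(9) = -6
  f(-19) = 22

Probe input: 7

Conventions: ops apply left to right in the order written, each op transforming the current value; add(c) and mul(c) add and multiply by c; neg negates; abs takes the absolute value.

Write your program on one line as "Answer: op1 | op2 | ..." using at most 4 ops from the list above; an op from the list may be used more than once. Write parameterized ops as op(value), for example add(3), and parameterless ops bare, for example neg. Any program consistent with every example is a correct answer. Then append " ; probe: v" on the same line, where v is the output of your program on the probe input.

neg | add(-6) | add(9) ; probe: -4

Check, running the answer program on each example:
  1 -> -1 -> -7 -> 2
  35 -> -35 -> -41 -> -32
  4 -> -4 -> -10 -> -1
  5 -> -5 -> -11 -> -2
  9 -> -9 -> -15 -> -6
  -19 -> 19 -> 13 -> 22
  probe: 7 -> -7 -> -13 -> -4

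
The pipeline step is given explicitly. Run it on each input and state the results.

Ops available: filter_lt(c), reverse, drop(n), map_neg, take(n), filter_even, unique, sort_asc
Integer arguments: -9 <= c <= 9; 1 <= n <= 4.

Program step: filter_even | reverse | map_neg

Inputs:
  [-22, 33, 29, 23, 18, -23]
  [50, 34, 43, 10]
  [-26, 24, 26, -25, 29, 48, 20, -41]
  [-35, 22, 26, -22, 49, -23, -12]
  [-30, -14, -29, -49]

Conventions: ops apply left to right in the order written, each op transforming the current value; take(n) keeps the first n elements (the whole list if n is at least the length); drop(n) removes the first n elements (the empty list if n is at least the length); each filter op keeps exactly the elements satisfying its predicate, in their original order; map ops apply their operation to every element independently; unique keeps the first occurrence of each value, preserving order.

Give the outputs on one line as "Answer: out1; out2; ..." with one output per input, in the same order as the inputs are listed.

[-18, 22]; [-10, -34, -50]; [-20, -48, -26, -24, 26]; [12, 22, -26, -22]; [14, 30]

Execution, op by op:
  [-22, 33, 29, 23, 18, -23] -> [-22, 18] -> [18, -22] -> [-18, 22]
  [50, 34, 43, 10] -> [50, 34, 10] -> [10, 34, 50] -> [-10, -34, -50]
  [-26, 24, 26, -25, 29, 48, 20, -41] -> [-26, 24, 26, 48, 20] -> [20, 48, 26, 24, -26] -> [-20, -48, -26, -24, 26]
  [-35, 22, 26, -22, 49, -23, -12] -> [22, 26, -22, -12] -> [-12, -22, 26, 22] -> [12, 22, -26, -22]
  [-30, -14, -29, -49] -> [-30, -14] -> [-14, -30] -> [14, 30]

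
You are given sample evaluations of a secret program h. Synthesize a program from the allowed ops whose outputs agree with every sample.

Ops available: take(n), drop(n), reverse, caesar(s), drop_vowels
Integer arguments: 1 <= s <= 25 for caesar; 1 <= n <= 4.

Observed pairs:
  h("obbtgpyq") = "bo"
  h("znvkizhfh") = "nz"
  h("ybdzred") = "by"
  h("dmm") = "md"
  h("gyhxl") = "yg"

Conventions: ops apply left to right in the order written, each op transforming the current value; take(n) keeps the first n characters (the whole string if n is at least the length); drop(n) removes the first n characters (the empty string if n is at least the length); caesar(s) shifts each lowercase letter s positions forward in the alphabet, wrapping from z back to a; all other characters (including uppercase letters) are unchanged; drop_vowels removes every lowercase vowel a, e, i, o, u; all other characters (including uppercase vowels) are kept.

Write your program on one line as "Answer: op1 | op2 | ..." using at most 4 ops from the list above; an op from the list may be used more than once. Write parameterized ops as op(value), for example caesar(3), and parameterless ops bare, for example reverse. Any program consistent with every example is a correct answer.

take(4) | take(2) | reverse

Check, running the answer program on each example:
  "obbtgpyq" -> "obbt" -> "ob" -> "bo"
  "znvkizhfh" -> "znvk" -> "zn" -> "nz"
  "ybdzred" -> "ybdz" -> "yb" -> "by"
  "dmm" -> "dmm" -> "dm" -> "md"
  "gyhxl" -> "gyhx" -> "gy" -> "yg"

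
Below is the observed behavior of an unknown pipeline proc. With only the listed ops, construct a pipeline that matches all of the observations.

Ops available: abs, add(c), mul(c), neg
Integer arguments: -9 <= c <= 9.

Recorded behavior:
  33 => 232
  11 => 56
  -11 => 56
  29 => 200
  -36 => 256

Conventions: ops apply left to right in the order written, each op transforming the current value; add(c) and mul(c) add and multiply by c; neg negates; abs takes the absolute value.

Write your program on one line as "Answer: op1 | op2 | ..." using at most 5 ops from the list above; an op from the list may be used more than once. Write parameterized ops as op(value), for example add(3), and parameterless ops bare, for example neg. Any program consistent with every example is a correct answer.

abs | add(1) | add(-5) | mul(8)

Check, running the answer program on each example:
  33 -> 33 -> 34 -> 29 -> 232
  11 -> 11 -> 12 -> 7 -> 56
  -11 -> 11 -> 12 -> 7 -> 56
  29 -> 29 -> 30 -> 25 -> 200
  -36 -> 36 -> 37 -> 32 -> 256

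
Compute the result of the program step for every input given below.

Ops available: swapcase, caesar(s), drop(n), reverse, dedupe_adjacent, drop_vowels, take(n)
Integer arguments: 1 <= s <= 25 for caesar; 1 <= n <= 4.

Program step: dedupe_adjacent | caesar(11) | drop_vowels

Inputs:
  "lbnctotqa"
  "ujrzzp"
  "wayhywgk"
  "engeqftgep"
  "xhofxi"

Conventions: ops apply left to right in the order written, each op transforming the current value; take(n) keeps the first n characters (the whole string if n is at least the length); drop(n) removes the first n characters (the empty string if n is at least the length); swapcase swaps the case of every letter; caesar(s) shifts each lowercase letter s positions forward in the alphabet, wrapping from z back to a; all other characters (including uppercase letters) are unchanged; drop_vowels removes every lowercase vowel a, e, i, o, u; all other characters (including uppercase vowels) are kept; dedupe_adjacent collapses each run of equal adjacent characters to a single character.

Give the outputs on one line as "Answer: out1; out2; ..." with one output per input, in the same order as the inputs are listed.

"wmynzbl"; "fck"; "hljsjhrv"; "pyrpbqrp"; "szqt"

Execution, op by op:
  "lbnctotqa" -> "lbnctotqa" -> "wmynezebl" -> "wmynzbl"
  "ujrzzp" -> "ujrzp" -> "fucka" -> "fck"
  "wayhywgk" -> "wayhywgk" -> "hljsjhrv" -> "hljsjhrv"
  "engeqftgep" -> "engeqftgep" -> "pyrpbqerpa" -> "pyrpbqrp"
  "xhofxi" -> "xhofxi" -> "iszqit" -> "szqt"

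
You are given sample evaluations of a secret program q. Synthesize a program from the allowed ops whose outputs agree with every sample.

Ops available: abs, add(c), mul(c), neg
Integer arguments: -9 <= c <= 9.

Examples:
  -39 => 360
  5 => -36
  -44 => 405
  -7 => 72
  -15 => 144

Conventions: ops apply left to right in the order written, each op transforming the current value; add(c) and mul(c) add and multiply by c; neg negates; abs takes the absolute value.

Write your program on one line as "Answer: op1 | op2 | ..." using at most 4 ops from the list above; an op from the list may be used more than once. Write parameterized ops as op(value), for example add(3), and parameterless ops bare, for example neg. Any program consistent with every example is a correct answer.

neg | mul(9) | add(9)

Check, running the answer program on each example:
  -39 -> 39 -> 351 -> 360
  5 -> -5 -> -45 -> -36
  -44 -> 44 -> 396 -> 405
  -7 -> 7 -> 63 -> 72
  -15 -> 15 -> 135 -> 144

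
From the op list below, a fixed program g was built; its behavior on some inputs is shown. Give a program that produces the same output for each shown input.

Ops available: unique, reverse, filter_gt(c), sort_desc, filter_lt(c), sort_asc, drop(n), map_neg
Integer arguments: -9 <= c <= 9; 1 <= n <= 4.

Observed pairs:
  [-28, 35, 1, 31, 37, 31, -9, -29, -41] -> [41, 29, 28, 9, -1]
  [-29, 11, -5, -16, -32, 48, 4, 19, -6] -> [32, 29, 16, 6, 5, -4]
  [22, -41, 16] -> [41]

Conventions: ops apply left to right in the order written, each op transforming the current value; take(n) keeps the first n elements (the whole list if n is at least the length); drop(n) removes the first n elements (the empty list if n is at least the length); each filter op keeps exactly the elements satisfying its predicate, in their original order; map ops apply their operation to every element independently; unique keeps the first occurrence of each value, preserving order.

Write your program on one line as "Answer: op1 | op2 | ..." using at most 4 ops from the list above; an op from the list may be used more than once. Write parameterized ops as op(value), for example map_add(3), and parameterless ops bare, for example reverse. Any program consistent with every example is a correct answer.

unique | map_neg | sort_desc | filter_gt(-9)

Check, running the answer program on each example:
  [-28, 35, 1, 31, 37, 31, -9, -29, -41] -> [-28, 35, 1, 31, 37, -9, -29, -41] -> [28, -35, -1, -31, -37, 9, 29, 41] -> [41, 29, 28, 9, -1, -31, -35, -37] -> [41, 29, 28, 9, -1]
  [-29, 11, -5, -16, -32, 48, 4, 19, -6] -> [-29, 11, -5, -16, -32, 48, 4, 19, -6] -> [29, -11, 5, 16, 32, -48, -4, -19, 6] -> [32, 29, 16, 6, 5, -4, -11, -19, -48] -> [32, 29, 16, 6, 5, -4]
  [22, -41, 16] -> [22, -41, 16] -> [-22, 41, -16] -> [41, -16, -22] -> [41]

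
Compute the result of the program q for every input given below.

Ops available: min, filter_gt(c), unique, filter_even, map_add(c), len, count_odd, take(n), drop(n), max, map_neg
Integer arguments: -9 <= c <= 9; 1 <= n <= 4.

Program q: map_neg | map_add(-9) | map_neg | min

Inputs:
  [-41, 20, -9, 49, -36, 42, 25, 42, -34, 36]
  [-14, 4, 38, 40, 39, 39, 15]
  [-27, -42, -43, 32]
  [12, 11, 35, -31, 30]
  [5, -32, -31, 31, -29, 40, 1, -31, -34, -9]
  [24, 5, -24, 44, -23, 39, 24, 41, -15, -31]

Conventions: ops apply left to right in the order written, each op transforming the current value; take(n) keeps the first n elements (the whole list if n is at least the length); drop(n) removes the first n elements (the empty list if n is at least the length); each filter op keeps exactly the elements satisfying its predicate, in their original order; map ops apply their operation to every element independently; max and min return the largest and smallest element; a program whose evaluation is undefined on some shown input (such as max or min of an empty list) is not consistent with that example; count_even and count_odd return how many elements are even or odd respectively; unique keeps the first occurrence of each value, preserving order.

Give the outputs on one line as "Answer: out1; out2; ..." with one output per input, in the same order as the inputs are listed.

Execution, op by op:
  [-41, 20, -9, 49, -36, 42, 25, 42, -34, 36] -> [41, -20, 9, -49, 36, -42, -25, -42, 34, -36] -> [32, -29, 0, -58, 27, -51, -34, -51, 25, -45] -> [-32, 29, 0, 58, -27, 51, 34, 51, -25, 45] -> -32
  [-14, 4, 38, 40, 39, 39, 15] -> [14, -4, -38, -40, -39, -39, -15] -> [5, -13, -47, -49, -48, -48, -24] -> [-5, 13, 47, 49, 48, 48, 24] -> -5
  [-27, -42, -43, 32] -> [27, 42, 43, -32] -> [18, 33, 34, -41] -> [-18, -33, -34, 41] -> -34
  [12, 11, 35, -31, 30] -> [-12, -11, -35, 31, -30] -> [-21, -20, -44, 22, -39] -> [21, 20, 44, -22, 39] -> -22
  [5, -32, -31, 31, -29, 40, 1, -31, -34, -9] -> [-5, 32, 31, -31, 29, -40, -1, 31, 34, 9] -> [-14, 23, 22, -40, 20, -49, -10, 22, 25, 0] -> [14, -23, -22, 40, -20, 49, 10, -22, -25, 0] -> -25
  [24, 5, -24, 44, -23, 39, 24, 41, -15, -31] -> [-24, -5, 24, -44, 23, -39, -24, -41, 15, 31] -> [-33, -14, 15, -53, 14, -48, -33, -50, 6, 22] -> [33, 14, -15, 53, -14, 48, 33, 50, -6, -22] -> -22

-32; -5; -34; -22; -25; -22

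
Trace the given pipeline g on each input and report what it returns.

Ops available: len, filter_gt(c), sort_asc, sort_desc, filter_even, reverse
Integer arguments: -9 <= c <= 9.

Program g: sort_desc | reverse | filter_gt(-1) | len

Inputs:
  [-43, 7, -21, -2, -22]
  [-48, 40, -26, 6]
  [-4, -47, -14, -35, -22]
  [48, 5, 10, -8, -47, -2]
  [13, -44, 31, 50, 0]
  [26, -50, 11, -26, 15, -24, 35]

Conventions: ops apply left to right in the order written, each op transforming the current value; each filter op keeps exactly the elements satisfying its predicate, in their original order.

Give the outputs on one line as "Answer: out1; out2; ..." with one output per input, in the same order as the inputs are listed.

Execution, op by op:
  [-43, 7, -21, -2, -22] -> [7, -2, -21, -22, -43] -> [-43, -22, -21, -2, 7] -> [7] -> 1
  [-48, 40, -26, 6] -> [40, 6, -26, -48] -> [-48, -26, 6, 40] -> [6, 40] -> 2
  [-4, -47, -14, -35, -22] -> [-4, -14, -22, -35, -47] -> [-47, -35, -22, -14, -4] -> [] -> 0
  [48, 5, 10, -8, -47, -2] -> [48, 10, 5, -2, -8, -47] -> [-47, -8, -2, 5, 10, 48] -> [5, 10, 48] -> 3
  [13, -44, 31, 50, 0] -> [50, 31, 13, 0, -44] -> [-44, 0, 13, 31, 50] -> [0, 13, 31, 50] -> 4
  [26, -50, 11, -26, 15, -24, 35] -> [35, 26, 15, 11, -24, -26, -50] -> [-50, -26, -24, 11, 15, 26, 35] -> [11, 15, 26, 35] -> 4

1; 2; 0; 3; 4; 4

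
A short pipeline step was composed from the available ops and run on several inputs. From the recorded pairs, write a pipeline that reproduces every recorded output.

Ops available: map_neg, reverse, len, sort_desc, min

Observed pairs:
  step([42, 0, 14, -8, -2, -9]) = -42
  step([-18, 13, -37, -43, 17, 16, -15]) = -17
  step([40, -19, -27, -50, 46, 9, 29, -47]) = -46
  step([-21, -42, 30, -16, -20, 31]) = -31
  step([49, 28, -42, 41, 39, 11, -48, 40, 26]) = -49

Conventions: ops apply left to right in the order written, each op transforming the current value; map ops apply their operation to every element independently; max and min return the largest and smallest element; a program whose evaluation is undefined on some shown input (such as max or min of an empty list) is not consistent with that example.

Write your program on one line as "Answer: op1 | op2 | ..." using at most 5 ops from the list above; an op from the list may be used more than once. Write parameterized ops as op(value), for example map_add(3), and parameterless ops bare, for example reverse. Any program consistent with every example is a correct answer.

sort_desc | map_neg | sort_desc | min

Check, running the answer program on each example:
  [42, 0, 14, -8, -2, -9] -> [42, 14, 0, -2, -8, -9] -> [-42, -14, 0, 2, 8, 9] -> [9, 8, 2, 0, -14, -42] -> -42
  [-18, 13, -37, -43, 17, 16, -15] -> [17, 16, 13, -15, -18, -37, -43] -> [-17, -16, -13, 15, 18, 37, 43] -> [43, 37, 18, 15, -13, -16, -17] -> -17
  [40, -19, -27, -50, 46, 9, 29, -47] -> [46, 40, 29, 9, -19, -27, -47, -50] -> [-46, -40, -29, -9, 19, 27, 47, 50] -> [50, 47, 27, 19, -9, -29, -40, -46] -> -46
  [-21, -42, 30, -16, -20, 31] -> [31, 30, -16, -20, -21, -42] -> [-31, -30, 16, 20, 21, 42] -> [42, 21, 20, 16, -30, -31] -> -31
  [49, 28, -42, 41, 39, 11, -48, 40, 26] -> [49, 41, 40, 39, 28, 26, 11, -42, -48] -> [-49, -41, -40, -39, -28, -26, -11, 42, 48] -> [48, 42, -11, -26, -28, -39, -40, -41, -49] -> -49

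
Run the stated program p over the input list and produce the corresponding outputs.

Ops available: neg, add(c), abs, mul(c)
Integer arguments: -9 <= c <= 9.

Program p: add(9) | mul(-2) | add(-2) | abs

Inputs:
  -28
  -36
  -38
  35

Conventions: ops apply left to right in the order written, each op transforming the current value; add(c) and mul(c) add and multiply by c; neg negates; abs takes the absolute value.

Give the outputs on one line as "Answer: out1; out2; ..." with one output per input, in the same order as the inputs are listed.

Execution, op by op:
  -28 -> -19 -> 38 -> 36 -> 36
  -36 -> -27 -> 54 -> 52 -> 52
  -38 -> -29 -> 58 -> 56 -> 56
  35 -> 44 -> -88 -> -90 -> 90

36; 52; 56; 90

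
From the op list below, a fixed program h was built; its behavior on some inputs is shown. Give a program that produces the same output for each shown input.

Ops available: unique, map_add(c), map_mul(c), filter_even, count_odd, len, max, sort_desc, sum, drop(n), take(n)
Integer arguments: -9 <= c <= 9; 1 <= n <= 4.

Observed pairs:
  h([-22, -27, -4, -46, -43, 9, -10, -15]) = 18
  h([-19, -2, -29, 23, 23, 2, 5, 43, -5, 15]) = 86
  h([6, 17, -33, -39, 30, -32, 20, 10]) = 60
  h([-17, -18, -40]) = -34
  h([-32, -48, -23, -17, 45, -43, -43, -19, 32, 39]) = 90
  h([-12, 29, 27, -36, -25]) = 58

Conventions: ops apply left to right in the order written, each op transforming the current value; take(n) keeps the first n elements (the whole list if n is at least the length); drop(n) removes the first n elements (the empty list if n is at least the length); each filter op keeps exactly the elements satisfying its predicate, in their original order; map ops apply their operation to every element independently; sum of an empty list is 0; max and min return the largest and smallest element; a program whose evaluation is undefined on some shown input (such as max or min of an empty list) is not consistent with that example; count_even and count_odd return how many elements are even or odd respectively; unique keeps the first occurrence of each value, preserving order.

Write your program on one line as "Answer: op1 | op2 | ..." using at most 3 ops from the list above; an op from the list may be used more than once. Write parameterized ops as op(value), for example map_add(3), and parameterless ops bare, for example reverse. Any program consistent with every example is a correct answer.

sort_desc | map_mul(2) | max

Check, running the answer program on each example:
  [-22, -27, -4, -46, -43, 9, -10, -15] -> [9, -4, -10, -15, -22, -27, -43, -46] -> [18, -8, -20, -30, -44, -54, -86, -92] -> 18
  [-19, -2, -29, 23, 23, 2, 5, 43, -5, 15] -> [43, 23, 23, 15, 5, 2, -2, -5, -19, -29] -> [86, 46, 46, 30, 10, 4, -4, -10, -38, -58] -> 86
  [6, 17, -33, -39, 30, -32, 20, 10] -> [30, 20, 17, 10, 6, -32, -33, -39] -> [60, 40, 34, 20, 12, -64, -66, -78] -> 60
  [-17, -18, -40] -> [-17, -18, -40] -> [-34, -36, -80] -> -34
  [-32, -48, -23, -17, 45, -43, -43, -19, 32, 39] -> [45, 39, 32, -17, -19, -23, -32, -43, -43, -48] -> [90, 78, 64, -34, -38, -46, -64, -86, -86, -96] -> 90
  [-12, 29, 27, -36, -25] -> [29, 27, -12, -25, -36] -> [58, 54, -24, -50, -72] -> 58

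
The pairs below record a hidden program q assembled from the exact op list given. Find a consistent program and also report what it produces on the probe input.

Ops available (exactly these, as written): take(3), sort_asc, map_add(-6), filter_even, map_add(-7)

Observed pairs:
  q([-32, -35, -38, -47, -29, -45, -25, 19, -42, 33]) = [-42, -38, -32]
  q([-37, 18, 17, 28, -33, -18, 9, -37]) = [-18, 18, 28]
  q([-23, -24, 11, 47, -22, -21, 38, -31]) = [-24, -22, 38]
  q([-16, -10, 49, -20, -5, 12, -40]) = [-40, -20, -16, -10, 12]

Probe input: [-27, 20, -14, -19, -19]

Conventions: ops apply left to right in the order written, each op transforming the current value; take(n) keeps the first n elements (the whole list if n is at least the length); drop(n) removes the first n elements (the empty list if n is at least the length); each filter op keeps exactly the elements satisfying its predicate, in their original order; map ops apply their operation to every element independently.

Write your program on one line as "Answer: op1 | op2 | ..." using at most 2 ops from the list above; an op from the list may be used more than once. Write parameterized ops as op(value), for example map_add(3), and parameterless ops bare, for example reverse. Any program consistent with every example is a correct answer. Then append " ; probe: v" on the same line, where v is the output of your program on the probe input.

filter_even | sort_asc ; probe: [-14, 20]

Check, running the answer program on each example:
  [-32, -35, -38, -47, -29, -45, -25, 19, -42, 33] -> [-32, -38, -42] -> [-42, -38, -32]
  [-37, 18, 17, 28, -33, -18, 9, -37] -> [18, 28, -18] -> [-18, 18, 28]
  [-23, -24, 11, 47, -22, -21, 38, -31] -> [-24, -22, 38] -> [-24, -22, 38]
  [-16, -10, 49, -20, -5, 12, -40] -> [-16, -10, -20, 12, -40] -> [-40, -20, -16, -10, 12]
  probe: [-27, 20, -14, -19, -19] -> [20, -14] -> [-14, 20]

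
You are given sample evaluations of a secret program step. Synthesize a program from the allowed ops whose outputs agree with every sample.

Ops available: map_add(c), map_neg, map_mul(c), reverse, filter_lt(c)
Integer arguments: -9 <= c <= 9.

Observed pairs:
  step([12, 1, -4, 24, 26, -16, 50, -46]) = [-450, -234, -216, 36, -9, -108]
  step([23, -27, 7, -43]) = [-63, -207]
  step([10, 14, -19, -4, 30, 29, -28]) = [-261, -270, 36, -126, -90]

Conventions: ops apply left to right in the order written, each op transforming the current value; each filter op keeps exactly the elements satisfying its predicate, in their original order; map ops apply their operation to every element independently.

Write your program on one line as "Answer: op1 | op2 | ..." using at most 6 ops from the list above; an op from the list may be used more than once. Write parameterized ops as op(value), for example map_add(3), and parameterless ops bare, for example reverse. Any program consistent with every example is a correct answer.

reverse | map_neg | filter_lt(9) | map_neg | map_mul(-9)

Check, running the answer program on each example:
  [12, 1, -4, 24, 26, -16, 50, -46] -> [-46, 50, -16, 26, 24, -4, 1, 12] -> [46, -50, 16, -26, -24, 4, -1, -12] -> [-50, -26, -24, 4, -1, -12] -> [50, 26, 24, -4, 1, 12] -> [-450, -234, -216, 36, -9, -108]
  [23, -27, 7, -43] -> [-43, 7, -27, 23] -> [43, -7, 27, -23] -> [-7, -23] -> [7, 23] -> [-63, -207]
  [10, 14, -19, -4, 30, 29, -28] -> [-28, 29, 30, -4, -19, 14, 10] -> [28, -29, -30, 4, 19, -14, -10] -> [-29, -30, 4, -14, -10] -> [29, 30, -4, 14, 10] -> [-261, -270, 36, -126, -90]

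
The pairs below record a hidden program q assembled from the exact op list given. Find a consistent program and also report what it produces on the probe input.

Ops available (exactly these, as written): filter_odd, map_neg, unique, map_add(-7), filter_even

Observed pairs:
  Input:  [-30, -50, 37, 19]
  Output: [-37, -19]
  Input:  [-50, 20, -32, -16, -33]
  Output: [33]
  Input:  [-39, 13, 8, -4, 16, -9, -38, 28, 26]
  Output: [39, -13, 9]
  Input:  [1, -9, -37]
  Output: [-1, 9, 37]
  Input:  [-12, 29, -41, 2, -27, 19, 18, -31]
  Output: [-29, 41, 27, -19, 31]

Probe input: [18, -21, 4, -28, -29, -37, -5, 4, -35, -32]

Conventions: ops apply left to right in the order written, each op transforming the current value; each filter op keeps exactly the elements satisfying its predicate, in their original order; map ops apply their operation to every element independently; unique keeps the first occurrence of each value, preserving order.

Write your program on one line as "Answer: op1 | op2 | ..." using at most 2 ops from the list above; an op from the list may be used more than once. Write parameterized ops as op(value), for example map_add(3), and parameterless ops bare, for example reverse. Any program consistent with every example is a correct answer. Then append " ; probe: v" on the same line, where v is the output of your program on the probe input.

map_neg | filter_odd ; probe: [21, 29, 37, 5, 35]

Check, running the answer program on each example:
  [-30, -50, 37, 19] -> [30, 50, -37, -19] -> [-37, -19]
  [-50, 20, -32, -16, -33] -> [50, -20, 32, 16, 33] -> [33]
  [-39, 13, 8, -4, 16, -9, -38, 28, 26] -> [39, -13, -8, 4, -16, 9, 38, -28, -26] -> [39, -13, 9]
  [1, -9, -37] -> [-1, 9, 37] -> [-1, 9, 37]
  [-12, 29, -41, 2, -27, 19, 18, -31] -> [12, -29, 41, -2, 27, -19, -18, 31] -> [-29, 41, 27, -19, 31]
  probe: [18, -21, 4, -28, -29, -37, -5, 4, -35, -32] -> [-18, 21, -4, 28, 29, 37, 5, -4, 35, 32] -> [21, 29, 37, 5, 35]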